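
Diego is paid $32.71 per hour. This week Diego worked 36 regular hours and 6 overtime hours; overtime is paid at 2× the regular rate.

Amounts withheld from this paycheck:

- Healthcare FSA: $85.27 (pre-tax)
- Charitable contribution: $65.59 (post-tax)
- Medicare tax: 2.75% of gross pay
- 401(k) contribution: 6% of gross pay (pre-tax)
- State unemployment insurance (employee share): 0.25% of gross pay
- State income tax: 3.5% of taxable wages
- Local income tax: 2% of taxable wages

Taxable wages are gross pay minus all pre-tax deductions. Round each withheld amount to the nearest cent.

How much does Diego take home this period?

$1,201.43

Regular pay: 36 × $32.71 = $1,177.56
Overtime pay: 6 × $32.71 × 2 = $392.52
Gross pay = $1,177.56 + $392.52 = $1,570.08
Healthcare FSA: $85.27
401(k) contribution: $1,570.08 × 0.06 = $94.20
Pre-tax total = $85.27 + $94.20 = $179.47
Taxable wages = $1,570.08 − $179.47 = $1,390.61
Local income tax: $1,390.61 × 0.02 = $27.81
State income tax: $1,390.61 × 0.035 = $48.67
Medicare tax: $1,570.08 × 0.0275 = $43.18
State unemployment insurance (employee share): $1,570.08 × 0.0025 = $3.93
Charitable contribution: $65.59
Total deductions = $85.27 + $94.20 + $27.81 + $48.67 + $43.18 + $3.93 + $65.59 = $368.65
Net pay = $1,570.08 − $368.65 = $1,201.43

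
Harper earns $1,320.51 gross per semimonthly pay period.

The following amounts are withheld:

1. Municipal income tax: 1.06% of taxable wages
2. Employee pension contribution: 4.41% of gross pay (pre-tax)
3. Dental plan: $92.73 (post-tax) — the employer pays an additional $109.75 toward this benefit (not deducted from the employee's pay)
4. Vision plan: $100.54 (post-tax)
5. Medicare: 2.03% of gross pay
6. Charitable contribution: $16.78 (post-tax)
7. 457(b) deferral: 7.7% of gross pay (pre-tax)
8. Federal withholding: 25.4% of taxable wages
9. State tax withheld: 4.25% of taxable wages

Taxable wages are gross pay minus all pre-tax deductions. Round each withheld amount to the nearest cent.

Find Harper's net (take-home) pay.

Employee pension contribution: $1,320.51 × 0.0441 = $58.23
457(b) deferral: $1,320.51 × 0.077 = $101.68
Pre-tax total = $58.23 + $101.68 = $159.91
Taxable wages = $1,320.51 − $159.91 = $1,160.60
State tax withheld: $1,160.60 × 0.0425 = $49.33
Federal withholding: $1,160.60 × 0.254 = $294.79
Municipal income tax: $1,160.60 × 0.0106 = $12.30
Medicare: $1,320.51 × 0.0203 = $26.81
Vision plan: $100.54
Dental plan: $92.73
Charitable contribution: $16.78
(Employer's $109.75 toward dental plan is not withheld from the employee.)
Total deductions = $58.23 + $101.68 + $49.33 + $294.79 + $12.30 + $26.81 + $100.54 + $92.73 + $16.78 = $753.19
Net pay = $1,320.51 − $753.19 = $567.32

$567.32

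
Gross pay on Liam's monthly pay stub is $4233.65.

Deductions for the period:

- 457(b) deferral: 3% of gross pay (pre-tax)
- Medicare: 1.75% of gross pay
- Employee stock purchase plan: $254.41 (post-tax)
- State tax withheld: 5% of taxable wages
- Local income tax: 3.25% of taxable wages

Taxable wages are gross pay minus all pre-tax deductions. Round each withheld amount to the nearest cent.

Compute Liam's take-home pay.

$3439.34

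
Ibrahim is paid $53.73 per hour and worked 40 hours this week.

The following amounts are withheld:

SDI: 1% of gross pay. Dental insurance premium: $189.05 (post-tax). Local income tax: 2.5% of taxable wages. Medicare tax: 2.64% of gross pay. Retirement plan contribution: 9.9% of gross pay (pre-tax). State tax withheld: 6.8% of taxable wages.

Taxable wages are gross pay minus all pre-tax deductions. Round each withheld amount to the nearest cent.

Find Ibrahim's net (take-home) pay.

Gross pay: 40 × $53.73 = $2,149.20
Retirement plan contribution: $2,149.20 × 0.099 = $212.77
Taxable wages = $2,149.20 − $212.77 = $1,936.43
State tax withheld: $1,936.43 × 0.068 = $131.68
Local income tax: $1,936.43 × 0.025 = $48.41
SDI: $2,149.20 × 0.01 = $21.49
Medicare tax: $2,149.20 × 0.0264 = $56.74
Dental insurance premium: $189.05
Total deductions = $212.77 + $131.68 + $48.41 + $21.49 + $56.74 + $189.05 = $660.14
Net pay = $2,149.20 − $660.14 = $1,489.06

$1,489.06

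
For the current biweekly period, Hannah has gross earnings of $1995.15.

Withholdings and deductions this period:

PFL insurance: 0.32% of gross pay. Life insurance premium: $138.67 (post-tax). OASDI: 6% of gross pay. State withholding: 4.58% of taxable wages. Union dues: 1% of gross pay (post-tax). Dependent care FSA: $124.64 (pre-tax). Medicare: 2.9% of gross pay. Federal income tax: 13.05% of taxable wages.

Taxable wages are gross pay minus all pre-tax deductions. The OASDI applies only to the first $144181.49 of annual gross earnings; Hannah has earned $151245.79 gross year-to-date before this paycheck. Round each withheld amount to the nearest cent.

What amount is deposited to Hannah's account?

$1317.88

Dependent care FSA: $124.64
Taxable wages = $1995.15 − $124.64 = $1870.51
Federal income tax: $1870.51 × 0.1305 = $244.10
State withholding: $1870.51 × 0.0458 = $85.67
OASDI: annual cap $144181.49 already reached (YTD $151245.79), so $0.00
PFL insurance: $1995.15 × 0.0032 = $6.38
Medicare: $1995.15 × 0.029 = $57.86
Life insurance premium: $138.67
Union dues: $1995.15 × 0.01 = $19.95
Total deductions = $124.64 + $244.10 + $85.67 + $0.00 + $6.38 + $57.86 + $138.67 + $19.95 = $677.27
Net pay = $1995.15 − $677.27 = $1317.88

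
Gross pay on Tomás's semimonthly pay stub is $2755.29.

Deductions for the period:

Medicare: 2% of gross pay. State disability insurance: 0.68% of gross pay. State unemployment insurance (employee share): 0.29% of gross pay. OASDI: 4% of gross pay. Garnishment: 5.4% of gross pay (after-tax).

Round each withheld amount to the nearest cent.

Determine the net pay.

$2414.45

Medicare: $2755.29 × 0.02 = $55.11
State disability insurance: $2755.29 × 0.0068 = $18.74
State unemployment insurance (employee share): $2755.29 × 0.0029 = $7.99
OASDI: $2755.29 × 0.04 = $110.21
Garnishment: $2755.29 × 0.054 = $148.79
Total deductions = $55.11 + $18.74 + $7.99 + $110.21 + $148.79 = $340.84
Net pay = $2755.29 − $340.84 = $2414.45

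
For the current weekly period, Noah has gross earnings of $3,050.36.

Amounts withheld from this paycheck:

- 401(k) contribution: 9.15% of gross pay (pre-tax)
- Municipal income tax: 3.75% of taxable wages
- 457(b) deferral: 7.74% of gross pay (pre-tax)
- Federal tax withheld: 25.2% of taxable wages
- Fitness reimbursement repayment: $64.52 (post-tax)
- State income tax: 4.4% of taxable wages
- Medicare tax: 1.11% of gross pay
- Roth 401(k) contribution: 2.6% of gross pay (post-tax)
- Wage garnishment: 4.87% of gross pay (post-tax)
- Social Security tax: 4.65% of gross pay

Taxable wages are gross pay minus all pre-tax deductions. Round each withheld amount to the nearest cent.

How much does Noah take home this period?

457(b) deferral: $3,050.36 × 0.0774 = $236.10
401(k) contribution: $3,050.36 × 0.0915 = $279.11
Pre-tax total = $236.10 + $279.11 = $515.21
Taxable wages = $3,050.36 − $515.21 = $2,535.15
Federal tax withheld: $2,535.15 × 0.252 = $638.86
State income tax: $2,535.15 × 0.044 = $111.55
Municipal income tax: $2,535.15 × 0.0375 = $95.07
Medicare tax: $3,050.36 × 0.0111 = $33.86
Social Security tax: $3,050.36 × 0.0465 = $141.84
Roth 401(k) contribution: $3,050.36 × 0.026 = $79.31
Wage garnishment: $3,050.36 × 0.0487 = $148.55
Fitness reimbursement repayment: $64.52
Total deductions = $236.10 + $279.11 + $638.86 + $111.55 + $95.07 + $33.86 + $141.84 + $79.31 + $148.55 + $64.52 = $1,828.77
Net pay = $3,050.36 − $1,828.77 = $1,221.59

$1,221.59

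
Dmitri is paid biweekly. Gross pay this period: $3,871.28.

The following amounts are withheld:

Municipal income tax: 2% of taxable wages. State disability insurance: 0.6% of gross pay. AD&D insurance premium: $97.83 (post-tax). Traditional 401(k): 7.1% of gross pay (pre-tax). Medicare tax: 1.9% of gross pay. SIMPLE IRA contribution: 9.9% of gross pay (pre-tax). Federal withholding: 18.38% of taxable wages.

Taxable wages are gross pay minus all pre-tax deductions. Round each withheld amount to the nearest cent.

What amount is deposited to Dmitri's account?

Traditional 401(k): $3,871.28 × 0.071 = $274.86
SIMPLE IRA contribution: $3,871.28 × 0.099 = $383.26
Pre-tax total = $274.86 + $383.26 = $658.12
Taxable wages = $3,871.28 − $658.12 = $3,213.16
Federal withholding: $3,213.16 × 0.1838 = $590.58
Municipal income tax: $3,213.16 × 0.02 = $64.26
Medicare tax: $3,871.28 × 0.019 = $73.55
State disability insurance: $3,871.28 × 0.006 = $23.23
AD&D insurance premium: $97.83
Total deductions = $274.86 + $383.26 + $590.58 + $64.26 + $73.55 + $23.23 + $97.83 = $1,507.57
Net pay = $3,871.28 − $1,507.57 = $2,363.71

$2,363.71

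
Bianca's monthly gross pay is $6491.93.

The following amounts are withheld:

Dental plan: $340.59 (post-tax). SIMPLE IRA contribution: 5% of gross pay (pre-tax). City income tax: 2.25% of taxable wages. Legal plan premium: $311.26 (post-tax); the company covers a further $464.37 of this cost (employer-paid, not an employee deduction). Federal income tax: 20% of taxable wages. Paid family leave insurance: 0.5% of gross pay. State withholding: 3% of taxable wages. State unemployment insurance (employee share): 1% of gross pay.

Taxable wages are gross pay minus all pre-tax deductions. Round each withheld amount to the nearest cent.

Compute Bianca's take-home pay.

$3860.85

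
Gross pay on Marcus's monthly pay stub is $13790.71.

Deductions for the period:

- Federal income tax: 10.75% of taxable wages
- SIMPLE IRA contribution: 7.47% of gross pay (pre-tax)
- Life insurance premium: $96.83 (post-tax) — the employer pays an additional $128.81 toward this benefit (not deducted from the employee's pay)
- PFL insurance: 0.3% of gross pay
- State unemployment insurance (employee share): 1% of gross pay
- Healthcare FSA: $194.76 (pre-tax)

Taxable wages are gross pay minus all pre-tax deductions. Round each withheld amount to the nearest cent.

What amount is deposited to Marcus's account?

$10938.85

Healthcare FSA: $194.76
SIMPLE IRA contribution: $13790.71 × 0.0747 = $1030.17
Pre-tax total = $194.76 + $1030.17 = $1224.93
Taxable wages = $13790.71 − $1224.93 = $12565.78
Federal income tax: $12565.78 × 0.1075 = $1350.82
PFL insurance: $13790.71 × 0.003 = $41.37
State unemployment insurance (employee share): $13790.71 × 0.01 = $137.91
Life insurance premium: $96.83
(Employer's $128.81 toward life insurance premium is not withheld from the employee.)
Total deductions = $194.76 + $1030.17 + $1350.82 + $41.37 + $137.91 + $96.83 = $2851.86
Net pay = $13790.71 − $2851.86 = $10938.85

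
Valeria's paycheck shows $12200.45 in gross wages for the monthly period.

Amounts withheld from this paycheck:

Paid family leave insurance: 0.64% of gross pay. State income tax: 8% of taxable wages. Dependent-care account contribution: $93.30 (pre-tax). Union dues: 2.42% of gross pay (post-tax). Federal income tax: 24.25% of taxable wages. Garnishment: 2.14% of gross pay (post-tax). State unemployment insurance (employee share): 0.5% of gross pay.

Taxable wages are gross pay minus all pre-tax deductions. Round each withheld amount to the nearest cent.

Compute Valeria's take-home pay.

$7507.18

Dependent-care account contribution: $93.30
Taxable wages = $12200.45 − $93.30 = $12107.15
State income tax: $12107.15 × 0.08 = $968.57
Federal income tax: $12107.15 × 0.2425 = $2935.98
State unemployment insurance (employee share): $12200.45 × 0.005 = $61.00
Paid family leave insurance: $12200.45 × 0.0064 = $78.08
Union dues: $12200.45 × 0.0242 = $295.25
Garnishment: $12200.45 × 0.0214 = $261.09
Total deductions = $93.30 + $968.57 + $2935.98 + $61.00 + $78.08 + $295.25 + $261.09 = $4693.27
Net pay = $12200.45 − $4693.27 = $7507.18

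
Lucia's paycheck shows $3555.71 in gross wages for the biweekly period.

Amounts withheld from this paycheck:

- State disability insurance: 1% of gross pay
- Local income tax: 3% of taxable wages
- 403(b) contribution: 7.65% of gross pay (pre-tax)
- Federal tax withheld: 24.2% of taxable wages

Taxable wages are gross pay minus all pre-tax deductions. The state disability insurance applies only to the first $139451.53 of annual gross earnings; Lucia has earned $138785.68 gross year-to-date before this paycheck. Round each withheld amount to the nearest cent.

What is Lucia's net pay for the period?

$2383.87

403(b) contribution: $3555.71 × 0.0765 = $272.01
Taxable wages = $3555.71 − $272.01 = $3283.70
Federal tax withheld: $3283.70 × 0.242 = $794.66
Local income tax: $3283.70 × 0.03 = $98.51
State disability insurance: only $139451.53 − $138785.68 = $665.85 of this check is subject → $665.85 × 0.01 = $6.66
Total deductions = $272.01 + $794.66 + $98.51 + $6.66 = $1171.84
Net pay = $3555.71 − $1171.84 = $2383.87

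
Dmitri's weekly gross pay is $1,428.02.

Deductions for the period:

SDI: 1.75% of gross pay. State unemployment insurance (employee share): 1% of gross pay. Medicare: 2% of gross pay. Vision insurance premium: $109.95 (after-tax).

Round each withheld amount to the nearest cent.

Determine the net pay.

$1,250.24

SDI: $1,428.02 × 0.0175 = $24.99
Medicare: $1,428.02 × 0.02 = $28.56
State unemployment insurance (employee share): $1,428.02 × 0.01 = $14.28
Vision insurance premium: $109.95
Total deductions = $24.99 + $28.56 + $14.28 + $109.95 = $177.78
Net pay = $1,428.02 − $177.78 = $1,250.24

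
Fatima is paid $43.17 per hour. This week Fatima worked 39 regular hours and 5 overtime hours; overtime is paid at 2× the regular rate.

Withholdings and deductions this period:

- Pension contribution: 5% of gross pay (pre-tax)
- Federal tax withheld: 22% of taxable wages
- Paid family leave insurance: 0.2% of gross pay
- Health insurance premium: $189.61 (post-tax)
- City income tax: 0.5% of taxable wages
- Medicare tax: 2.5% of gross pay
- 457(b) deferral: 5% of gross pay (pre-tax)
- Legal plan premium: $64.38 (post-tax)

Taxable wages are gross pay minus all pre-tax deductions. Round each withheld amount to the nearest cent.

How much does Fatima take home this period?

Regular pay: 39 × $43.17 = $1,683.63
Overtime pay: 5 × $43.17 × 2 = $431.70
Gross pay = $1,683.63 + $431.70 = $2,115.33
457(b) deferral: $2,115.33 × 0.05 = $105.77
Pension contribution: $2,115.33 × 0.05 = $105.77
Pre-tax total = $105.77 + $105.77 = $211.54
Taxable wages = $2,115.33 − $211.54 = $1,903.79
Federal tax withheld: $1,903.79 × 0.22 = $418.83
City income tax: $1,903.79 × 0.005 = $9.52
Medicare tax: $2,115.33 × 0.025 = $52.88
Paid family leave insurance: $2,115.33 × 0.002 = $4.23
Health insurance premium: $189.61
Legal plan premium: $64.38
Total deductions = $105.77 + $105.77 + $418.83 + $9.52 + $52.88 + $4.23 + $189.61 + $64.38 = $950.99
Net pay = $2,115.33 − $950.99 = $1,164.34

$1,164.34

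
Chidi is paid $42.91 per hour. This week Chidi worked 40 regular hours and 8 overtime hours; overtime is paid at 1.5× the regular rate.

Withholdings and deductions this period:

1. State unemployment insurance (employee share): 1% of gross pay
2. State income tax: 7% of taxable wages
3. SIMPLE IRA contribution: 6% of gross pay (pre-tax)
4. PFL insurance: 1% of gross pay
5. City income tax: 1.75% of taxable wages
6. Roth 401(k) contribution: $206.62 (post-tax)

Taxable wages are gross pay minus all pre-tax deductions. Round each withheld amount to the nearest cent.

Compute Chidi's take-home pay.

$1,662.67

Regular pay: 40 × $42.91 = $1,716.40
Overtime pay: 8 × $42.91 × 1.5 = $514.92
Gross pay = $1,716.40 + $514.92 = $2,231.32
SIMPLE IRA contribution: $2,231.32 × 0.06 = $133.88
Taxable wages = $2,231.32 − $133.88 = $2,097.44
State income tax: $2,097.44 × 0.07 = $146.82
City income tax: $2,097.44 × 0.0175 = $36.71
State unemployment insurance (employee share): $2,231.32 × 0.01 = $22.31
PFL insurance: $2,231.32 × 0.01 = $22.31
Roth 401(k) contribution: $206.62
Total deductions = $133.88 + $146.82 + $36.71 + $22.31 + $22.31 + $206.62 = $568.65
Net pay = $2,231.32 − $568.65 = $1,662.67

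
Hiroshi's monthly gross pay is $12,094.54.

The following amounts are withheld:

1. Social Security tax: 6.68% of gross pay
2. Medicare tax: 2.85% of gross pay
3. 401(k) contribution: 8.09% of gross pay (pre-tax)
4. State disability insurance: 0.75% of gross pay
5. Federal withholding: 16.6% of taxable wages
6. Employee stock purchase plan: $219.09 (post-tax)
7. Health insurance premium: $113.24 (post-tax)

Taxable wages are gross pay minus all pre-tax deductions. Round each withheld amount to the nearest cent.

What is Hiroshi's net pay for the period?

$7,695.17

401(k) contribution: $12,094.54 × 0.0809 = $978.45
Taxable wages = $12,094.54 − $978.45 = $11,116.09
Federal withholding: $11,116.09 × 0.166 = $1,845.27
Medicare tax: $12,094.54 × 0.0285 = $344.69
Social Security tax: $12,094.54 × 0.0668 = $807.92
State disability insurance: $12,094.54 × 0.0075 = $90.71
Health insurance premium: $113.24
Employee stock purchase plan: $219.09
Total deductions = $978.45 + $1,845.27 + $344.69 + $807.92 + $90.71 + $113.24 + $219.09 = $4,399.37
Net pay = $12,094.54 − $4,399.37 = $7,695.17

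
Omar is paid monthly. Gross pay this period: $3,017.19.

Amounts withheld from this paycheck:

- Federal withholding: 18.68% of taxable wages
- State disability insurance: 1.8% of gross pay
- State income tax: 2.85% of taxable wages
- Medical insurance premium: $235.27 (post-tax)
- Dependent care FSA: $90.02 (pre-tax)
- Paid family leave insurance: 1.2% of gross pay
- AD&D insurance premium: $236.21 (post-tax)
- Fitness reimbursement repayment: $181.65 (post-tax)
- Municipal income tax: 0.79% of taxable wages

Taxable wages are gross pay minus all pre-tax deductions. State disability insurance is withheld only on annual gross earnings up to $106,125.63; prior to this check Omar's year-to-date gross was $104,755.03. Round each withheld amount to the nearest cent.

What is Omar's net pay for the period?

$1,559.82

Dependent care FSA: $90.02
Taxable wages = $3,017.19 − $90.02 = $2,927.17
State income tax: $2,927.17 × 0.0285 = $83.42
Municipal income tax: $2,927.17 × 0.0079 = $23.12
Federal withholding: $2,927.17 × 0.1868 = $546.80
Paid family leave insurance: $3,017.19 × 0.012 = $36.21
State disability insurance: only $106,125.63 − $104,755.03 = $1,370.60 of this check is subject → $1,370.60 × 0.018 = $24.67
Medical insurance premium: $235.27
Fitness reimbursement repayment: $181.65
AD&D insurance premium: $236.21
Total deductions = $90.02 + $83.42 + $23.12 + $546.80 + $36.21 + $24.67 + $235.27 + $181.65 + $236.21 = $1,457.37
Net pay = $3,017.19 − $1,457.37 = $1,559.82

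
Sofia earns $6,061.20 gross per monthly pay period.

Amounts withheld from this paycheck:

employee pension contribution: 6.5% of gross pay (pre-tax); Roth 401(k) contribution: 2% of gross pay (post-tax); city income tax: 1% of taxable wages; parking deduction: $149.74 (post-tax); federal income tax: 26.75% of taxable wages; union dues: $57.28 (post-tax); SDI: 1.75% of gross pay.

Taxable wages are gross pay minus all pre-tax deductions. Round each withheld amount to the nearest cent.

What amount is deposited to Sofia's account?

$3,660.26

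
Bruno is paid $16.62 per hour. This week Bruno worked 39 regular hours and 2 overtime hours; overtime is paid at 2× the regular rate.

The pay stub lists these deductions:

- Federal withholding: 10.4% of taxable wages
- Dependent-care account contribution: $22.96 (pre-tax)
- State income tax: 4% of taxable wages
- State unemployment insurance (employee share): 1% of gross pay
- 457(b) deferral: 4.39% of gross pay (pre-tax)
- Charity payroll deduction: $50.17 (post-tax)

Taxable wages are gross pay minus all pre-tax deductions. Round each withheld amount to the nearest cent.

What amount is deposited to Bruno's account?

Regular pay: 39 × $16.62 = $648.18
Overtime pay: 2 × $16.62 × 2 = $66.48
Gross pay = $648.18 + $66.48 = $714.66
457(b) deferral: $714.66 × 0.0439 = $31.37
Dependent-care account contribution: $22.96
Pre-tax total = $31.37 + $22.96 = $54.33
Taxable wages = $714.66 − $54.33 = $660.33
State income tax: $660.33 × 0.04 = $26.41
Federal withholding: $660.33 × 0.104 = $68.67
State unemployment insurance (employee share): $714.66 × 0.01 = $7.15
Charity payroll deduction: $50.17
Total deductions = $31.37 + $22.96 + $26.41 + $68.67 + $7.15 + $50.17 = $206.73
Net pay = $714.66 − $206.73 = $507.93

$507.93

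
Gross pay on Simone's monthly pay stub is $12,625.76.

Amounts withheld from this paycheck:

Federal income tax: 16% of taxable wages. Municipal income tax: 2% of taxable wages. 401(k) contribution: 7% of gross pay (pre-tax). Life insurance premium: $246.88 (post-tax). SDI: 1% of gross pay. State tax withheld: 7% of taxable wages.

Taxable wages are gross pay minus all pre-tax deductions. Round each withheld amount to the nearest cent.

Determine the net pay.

401(k) contribution: $12,625.76 × 0.07 = $883.80
Taxable wages = $12,625.76 − $883.80 = $11,741.96
Municipal income tax: $11,741.96 × 0.02 = $234.84
State tax withheld: $11,741.96 × 0.07 = $821.94
Federal income tax: $11,741.96 × 0.16 = $1,878.71
SDI: $12,625.76 × 0.01 = $126.26
Life insurance premium: $246.88
Total deductions = $883.80 + $234.84 + $821.94 + $1,878.71 + $126.26 + $246.88 = $4,192.43
Net pay = $12,625.76 − $4,192.43 = $8,433.33

$8,433.33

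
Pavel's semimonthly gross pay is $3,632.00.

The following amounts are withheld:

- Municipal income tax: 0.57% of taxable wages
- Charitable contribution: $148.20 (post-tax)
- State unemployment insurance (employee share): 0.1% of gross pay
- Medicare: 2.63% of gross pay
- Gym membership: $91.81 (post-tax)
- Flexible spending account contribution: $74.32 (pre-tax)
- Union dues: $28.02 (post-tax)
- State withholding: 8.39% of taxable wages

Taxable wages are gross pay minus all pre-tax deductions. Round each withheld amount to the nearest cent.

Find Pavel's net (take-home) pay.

Flexible spending account contribution: $74.32
Taxable wages = $3,632.00 − $74.32 = $3,557.68
Municipal income tax: $3,557.68 × 0.0057 = $20.28
State withholding: $3,557.68 × 0.0839 = $298.49
State unemployment insurance (employee share): $3,632.00 × 0.001 = $3.63
Medicare: $3,632.00 × 0.0263 = $95.52
Charitable contribution: $148.20
Union dues: $28.02
Gym membership: $91.81
Total deductions = $74.32 + $20.28 + $298.49 + $3.63 + $95.52 + $148.20 + $28.02 + $91.81 = $760.27
Net pay = $3,632.00 − $760.27 = $2,871.73

$2,871.73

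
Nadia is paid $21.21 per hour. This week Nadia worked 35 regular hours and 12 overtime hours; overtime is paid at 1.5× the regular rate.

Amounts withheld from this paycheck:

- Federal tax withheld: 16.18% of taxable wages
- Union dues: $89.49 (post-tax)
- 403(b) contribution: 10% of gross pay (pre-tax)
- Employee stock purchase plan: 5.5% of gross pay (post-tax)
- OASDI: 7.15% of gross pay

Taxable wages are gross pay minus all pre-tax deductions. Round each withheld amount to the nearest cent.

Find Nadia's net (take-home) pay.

$616.32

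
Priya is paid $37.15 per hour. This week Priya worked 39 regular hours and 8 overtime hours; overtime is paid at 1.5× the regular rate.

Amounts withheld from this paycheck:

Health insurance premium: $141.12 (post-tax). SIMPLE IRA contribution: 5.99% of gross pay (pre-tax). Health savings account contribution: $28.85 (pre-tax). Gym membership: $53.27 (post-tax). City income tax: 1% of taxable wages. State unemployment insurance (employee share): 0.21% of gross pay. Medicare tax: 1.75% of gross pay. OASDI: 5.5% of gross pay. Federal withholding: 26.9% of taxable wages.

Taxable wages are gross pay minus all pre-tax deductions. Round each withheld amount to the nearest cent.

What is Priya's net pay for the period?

Regular pay: 39 × $37.15 = $1,448.85
Overtime pay: 8 × $37.15 × 1.5 = $445.80
Gross pay = $1,448.85 + $445.80 = $1,894.65
SIMPLE IRA contribution: $1,894.65 × 0.0599 = $113.49
Health savings account contribution: $28.85
Pre-tax total = $113.49 + $28.85 = $142.34
Taxable wages = $1,894.65 − $142.34 = $1,752.31
Federal withholding: $1,752.31 × 0.269 = $471.37
City income tax: $1,752.31 × 0.01 = $17.52
OASDI: $1,894.65 × 0.055 = $104.21
State unemployment insurance (employee share): $1,894.65 × 0.0021 = $3.98
Medicare tax: $1,894.65 × 0.0175 = $33.16
Health insurance premium: $141.12
Gym membership: $53.27
Total deductions = $113.49 + $28.85 + $471.37 + $17.52 + $104.21 + $3.98 + $33.16 + $141.12 + $53.27 = $966.97
Net pay = $1,894.65 − $966.97 = $927.68

$927.68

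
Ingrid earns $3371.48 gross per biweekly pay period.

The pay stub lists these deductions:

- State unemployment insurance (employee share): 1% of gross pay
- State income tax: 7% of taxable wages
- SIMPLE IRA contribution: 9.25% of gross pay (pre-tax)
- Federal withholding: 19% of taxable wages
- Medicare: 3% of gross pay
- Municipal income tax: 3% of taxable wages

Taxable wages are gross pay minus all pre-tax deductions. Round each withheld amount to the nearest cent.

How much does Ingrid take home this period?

SIMPLE IRA contribution: $3371.48 × 0.0925 = $311.86
Taxable wages = $3371.48 − $311.86 = $3059.62
Municipal income tax: $3059.62 × 0.03 = $91.79
State income tax: $3059.62 × 0.07 = $214.17
Federal withholding: $3059.62 × 0.19 = $581.33
Medicare: $3371.48 × 0.03 = $101.14
State unemployment insurance (employee share): $3371.48 × 0.01 = $33.71
Total deductions = $311.86 + $91.79 + $214.17 + $581.33 + $101.14 + $33.71 = $1334.00
Net pay = $3371.48 − $1334.00 = $2037.48

$2037.48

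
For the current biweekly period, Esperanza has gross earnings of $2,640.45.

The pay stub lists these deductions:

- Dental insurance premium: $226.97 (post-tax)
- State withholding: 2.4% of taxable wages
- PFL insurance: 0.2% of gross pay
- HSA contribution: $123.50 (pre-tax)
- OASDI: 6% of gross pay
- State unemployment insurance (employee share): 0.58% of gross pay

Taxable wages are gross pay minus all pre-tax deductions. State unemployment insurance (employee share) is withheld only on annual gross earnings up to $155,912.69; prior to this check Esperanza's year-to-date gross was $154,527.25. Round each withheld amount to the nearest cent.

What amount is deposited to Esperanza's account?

$2,057.82

HSA contribution: $123.50
Taxable wages = $2,640.45 − $123.50 = $2,516.95
State withholding: $2,516.95 × 0.024 = $60.41
PFL insurance: $2,640.45 × 0.002 = $5.28
OASDI: $2,640.45 × 0.06 = $158.43
State unemployment insurance (employee share): only $155,912.69 − $154,527.25 = $1,385.44 of this check is subject → $1,385.44 × 0.0058 = $8.04
Dental insurance premium: $226.97
Total deductions = $123.50 + $60.41 + $5.28 + $158.43 + $8.04 + $226.97 = $582.63
Net pay = $2,640.45 − $582.63 = $2,057.82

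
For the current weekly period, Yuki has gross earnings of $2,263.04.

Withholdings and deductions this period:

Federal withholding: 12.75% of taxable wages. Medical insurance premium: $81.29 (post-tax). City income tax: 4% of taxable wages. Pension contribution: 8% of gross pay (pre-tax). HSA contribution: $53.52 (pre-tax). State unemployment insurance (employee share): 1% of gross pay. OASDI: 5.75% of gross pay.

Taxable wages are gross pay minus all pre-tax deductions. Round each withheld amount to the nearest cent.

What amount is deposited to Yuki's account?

HSA contribution: $53.52
Pension contribution: $2,263.04 × 0.08 = $181.04
Pre-tax total = $53.52 + $181.04 = $234.56
Taxable wages = $2,263.04 − $234.56 = $2,028.48
City income tax: $2,028.48 × 0.04 = $81.14
Federal withholding: $2,028.48 × 0.1275 = $258.63
State unemployment insurance (employee share): $2,263.04 × 0.01 = $22.63
OASDI: $2,263.04 × 0.0575 = $130.12
Medical insurance premium: $81.29
Total deductions = $53.52 + $181.04 + $81.14 + $258.63 + $22.63 + $130.12 + $81.29 = $808.37
Net pay = $2,263.04 − $808.37 = $1,454.67

$1,454.67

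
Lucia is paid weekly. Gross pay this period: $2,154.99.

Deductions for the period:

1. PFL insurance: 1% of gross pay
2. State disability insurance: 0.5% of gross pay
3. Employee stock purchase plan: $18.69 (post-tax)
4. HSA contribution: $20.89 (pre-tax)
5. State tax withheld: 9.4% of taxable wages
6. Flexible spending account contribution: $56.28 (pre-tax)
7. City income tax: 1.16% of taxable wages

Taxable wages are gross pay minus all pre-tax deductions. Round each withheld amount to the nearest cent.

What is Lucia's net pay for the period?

$1,807.39

HSA contribution: $20.89
Flexible spending account contribution: $56.28
Pre-tax total = $20.89 + $56.28 = $77.17
Taxable wages = $2,154.99 − $77.17 = $2,077.82
State tax withheld: $2,077.82 × 0.094 = $195.32
City income tax: $2,077.82 × 0.0116 = $24.10
State disability insurance: $2,154.99 × 0.005 = $10.77
PFL insurance: $2,154.99 × 0.01 = $21.55
Employee stock purchase plan: $18.69
Total deductions = $20.89 + $56.28 + $195.32 + $24.10 + $10.77 + $21.55 + $18.69 = $347.60
Net pay = $2,154.99 − $347.60 = $1,807.39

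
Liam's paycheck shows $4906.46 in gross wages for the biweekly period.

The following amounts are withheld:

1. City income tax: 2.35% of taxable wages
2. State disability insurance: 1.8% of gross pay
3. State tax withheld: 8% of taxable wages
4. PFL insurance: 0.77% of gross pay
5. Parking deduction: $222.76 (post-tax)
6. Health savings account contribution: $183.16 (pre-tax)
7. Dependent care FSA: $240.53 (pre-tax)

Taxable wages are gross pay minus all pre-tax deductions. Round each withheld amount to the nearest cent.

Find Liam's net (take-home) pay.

$3669.94

Dependent care FSA: $240.53
Health savings account contribution: $183.16
Pre-tax total = $240.53 + $183.16 = $423.69
Taxable wages = $4906.46 − $423.69 = $4482.77
State tax withheld: $4482.77 × 0.08 = $358.62
City income tax: $4482.77 × 0.0235 = $105.35
State disability insurance: $4906.46 × 0.018 = $88.32
PFL insurance: $4906.46 × 0.0077 = $37.78
Parking deduction: $222.76
Total deductions = $240.53 + $183.16 + $358.62 + $105.35 + $88.32 + $37.78 + $222.76 = $1236.52
Net pay = $4906.46 − $1236.52 = $3669.94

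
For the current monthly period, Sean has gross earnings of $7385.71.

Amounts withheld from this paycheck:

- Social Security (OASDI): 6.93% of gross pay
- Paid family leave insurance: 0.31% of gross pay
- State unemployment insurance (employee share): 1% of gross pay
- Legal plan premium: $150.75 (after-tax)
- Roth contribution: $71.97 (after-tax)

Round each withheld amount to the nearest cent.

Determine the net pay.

$6554.40

Social Security (OASDI): $7385.71 × 0.0693 = $511.83
Paid family leave insurance: $7385.71 × 0.0031 = $22.90
State unemployment insurance (employee share): $7385.71 × 0.01 = $73.86
Legal plan premium: $150.75
Roth contribution: $71.97
Total deductions = $511.83 + $22.90 + $73.86 + $150.75 + $71.97 = $831.31
Net pay = $7385.71 − $831.31 = $6554.40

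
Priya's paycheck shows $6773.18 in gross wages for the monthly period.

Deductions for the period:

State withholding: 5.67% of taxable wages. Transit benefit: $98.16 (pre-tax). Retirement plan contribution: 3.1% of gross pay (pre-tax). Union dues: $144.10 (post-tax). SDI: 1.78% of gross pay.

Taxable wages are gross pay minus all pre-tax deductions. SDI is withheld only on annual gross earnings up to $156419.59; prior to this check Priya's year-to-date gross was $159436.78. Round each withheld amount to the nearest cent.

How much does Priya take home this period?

$5954.38

Transit benefit: $98.16
Retirement plan contribution: $6773.18 × 0.031 = $209.97
Pre-tax total = $98.16 + $209.97 = $308.13
Taxable wages = $6773.18 − $308.13 = $6465.05
State withholding: $6465.05 × 0.0567 = $366.57
SDI: annual cap $156419.59 already reached (YTD $159436.78), so $0.00
Union dues: $144.10
Total deductions = $98.16 + $209.97 + $366.57 + $0.00 + $144.10 = $818.80
Net pay = $6773.18 − $818.80 = $5954.38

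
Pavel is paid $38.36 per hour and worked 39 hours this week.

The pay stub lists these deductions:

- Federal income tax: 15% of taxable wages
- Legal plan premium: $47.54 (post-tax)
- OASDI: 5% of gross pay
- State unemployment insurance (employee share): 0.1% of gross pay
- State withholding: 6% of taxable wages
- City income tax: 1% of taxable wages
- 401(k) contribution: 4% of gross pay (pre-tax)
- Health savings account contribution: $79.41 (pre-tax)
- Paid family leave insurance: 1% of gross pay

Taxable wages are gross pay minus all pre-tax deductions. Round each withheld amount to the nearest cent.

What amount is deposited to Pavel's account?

$919.49

Gross pay: 39 × $38.36 = $1,496.04
Health savings account contribution: $79.41
401(k) contribution: $1,496.04 × 0.04 = $59.84
Pre-tax total = $79.41 + $59.84 = $139.25
Taxable wages = $1,496.04 − $139.25 = $1,356.79
State withholding: $1,356.79 × 0.06 = $81.41
Federal income tax: $1,356.79 × 0.15 = $203.52
City income tax: $1,356.79 × 0.01 = $13.57
OASDI: $1,496.04 × 0.05 = $74.80
State unemployment insurance (employee share): $1,496.04 × 0.001 = $1.50
Paid family leave insurance: $1,496.04 × 0.01 = $14.96
Legal plan premium: $47.54
Total deductions = $79.41 + $59.84 + $81.41 + $203.52 + $13.57 + $74.80 + $1.50 + $14.96 + $47.54 = $576.55
Net pay = $1,496.04 − $576.55 = $919.49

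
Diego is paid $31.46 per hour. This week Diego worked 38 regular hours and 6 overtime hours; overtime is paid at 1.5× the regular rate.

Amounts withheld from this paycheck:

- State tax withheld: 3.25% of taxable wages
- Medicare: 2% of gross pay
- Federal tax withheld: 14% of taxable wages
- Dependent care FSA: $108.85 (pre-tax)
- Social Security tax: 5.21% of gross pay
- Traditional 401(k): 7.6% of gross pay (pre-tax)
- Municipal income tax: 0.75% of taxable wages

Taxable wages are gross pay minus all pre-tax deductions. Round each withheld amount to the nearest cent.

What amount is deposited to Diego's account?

$924.45

Regular pay: 38 × $31.46 = $1,195.48
Overtime pay: 6 × $31.46 × 1.5 = $283.14
Gross pay = $1,195.48 + $283.14 = $1,478.62
Dependent care FSA: $108.85
Traditional 401(k): $1,478.62 × 0.076 = $112.38
Pre-tax total = $108.85 + $112.38 = $221.23
Taxable wages = $1,478.62 − $221.23 = $1,257.39
Municipal income tax: $1,257.39 × 0.0075 = $9.43
State tax withheld: $1,257.39 × 0.0325 = $40.87
Federal tax withheld: $1,257.39 × 0.14 = $176.03
Social Security tax: $1,478.62 × 0.0521 = $77.04
Medicare: $1,478.62 × 0.02 = $29.57
Total deductions = $108.85 + $112.38 + $9.43 + $40.87 + $176.03 + $77.04 + $29.57 = $554.17
Net pay = $1,478.62 − $554.17 = $924.45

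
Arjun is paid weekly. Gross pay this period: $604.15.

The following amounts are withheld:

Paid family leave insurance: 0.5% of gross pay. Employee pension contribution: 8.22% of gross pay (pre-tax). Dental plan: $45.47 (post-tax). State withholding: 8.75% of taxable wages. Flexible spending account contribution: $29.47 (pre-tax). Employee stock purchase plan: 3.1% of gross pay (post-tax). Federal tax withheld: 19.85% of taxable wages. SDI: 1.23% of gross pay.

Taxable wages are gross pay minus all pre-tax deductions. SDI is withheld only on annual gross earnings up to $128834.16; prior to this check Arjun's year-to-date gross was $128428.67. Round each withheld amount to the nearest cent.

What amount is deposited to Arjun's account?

$302.65

Employee pension contribution: $604.15 × 0.0822 = $49.66
Flexible spending account contribution: $29.47
Pre-tax total = $49.66 + $29.47 = $79.13
Taxable wages = $604.15 − $79.13 = $525.02
State withholding: $525.02 × 0.0875 = $45.94
Federal tax withheld: $525.02 × 0.1985 = $104.22
SDI: only $128834.16 − $128428.67 = $405.49 of this check is subject → $405.49 × 0.0123 = $4.99
Paid family leave insurance: $604.15 × 0.005 = $3.02
Employee stock purchase plan: $604.15 × 0.031 = $18.73
Dental plan: $45.47
Total deductions = $49.66 + $29.47 + $45.94 + $104.22 + $4.99 + $3.02 + $18.73 + $45.47 = $301.50
Net pay = $604.15 − $301.50 = $302.65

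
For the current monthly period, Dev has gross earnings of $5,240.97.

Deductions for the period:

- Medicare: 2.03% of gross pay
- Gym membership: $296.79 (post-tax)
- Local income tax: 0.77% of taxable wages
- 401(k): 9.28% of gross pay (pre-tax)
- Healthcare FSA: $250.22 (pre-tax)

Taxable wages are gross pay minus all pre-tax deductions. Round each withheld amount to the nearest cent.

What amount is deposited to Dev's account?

$4,066.53

401(k): $5,240.97 × 0.0928 = $486.36
Healthcare FSA: $250.22
Pre-tax total = $486.36 + $250.22 = $736.58
Taxable wages = $5,240.97 − $736.58 = $4,504.39
Local income tax: $4,504.39 × 0.0077 = $34.68
Medicare: $5,240.97 × 0.0203 = $106.39
Gym membership: $296.79
Total deductions = $486.36 + $250.22 + $34.68 + $106.39 + $296.79 = $1,174.44
Net pay = $5,240.97 − $1,174.44 = $4,066.53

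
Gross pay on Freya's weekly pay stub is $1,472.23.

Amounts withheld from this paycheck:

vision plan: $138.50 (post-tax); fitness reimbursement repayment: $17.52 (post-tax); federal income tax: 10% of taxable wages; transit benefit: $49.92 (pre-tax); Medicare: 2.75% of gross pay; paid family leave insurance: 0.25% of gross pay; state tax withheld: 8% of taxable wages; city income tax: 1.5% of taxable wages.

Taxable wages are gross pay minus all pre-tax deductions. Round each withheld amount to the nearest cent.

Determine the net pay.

Transit benefit: $49.92
Taxable wages = $1,472.23 − $49.92 = $1,422.31
City income tax: $1,422.31 × 0.015 = $21.33
State tax withheld: $1,422.31 × 0.08 = $113.78
Federal income tax: $1,422.31 × 0.1 = $142.23
Medicare: $1,472.23 × 0.0275 = $40.49
Paid family leave insurance: $1,472.23 × 0.0025 = $3.68
Fitness reimbursement repayment: $17.52
Vision plan: $138.50
Total deductions = $49.92 + $21.33 + $113.78 + $142.23 + $40.49 + $3.68 + $17.52 + $138.50 = $527.45
Net pay = $1,472.23 − $527.45 = $944.78

$944.78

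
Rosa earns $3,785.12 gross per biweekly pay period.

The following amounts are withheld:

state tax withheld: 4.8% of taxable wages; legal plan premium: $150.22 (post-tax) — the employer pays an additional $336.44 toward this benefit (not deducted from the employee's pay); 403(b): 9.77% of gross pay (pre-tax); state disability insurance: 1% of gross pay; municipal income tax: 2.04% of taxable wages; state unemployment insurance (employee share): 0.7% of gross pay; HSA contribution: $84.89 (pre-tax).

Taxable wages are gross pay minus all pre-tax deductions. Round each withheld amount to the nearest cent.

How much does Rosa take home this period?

$2,888.05

403(b): $3,785.12 × 0.0977 = $369.81
HSA contribution: $84.89
Pre-tax total = $369.81 + $84.89 = $454.70
Taxable wages = $3,785.12 − $454.70 = $3,330.42
Municipal income tax: $3,330.42 × 0.0204 = $67.94
State tax withheld: $3,330.42 × 0.048 = $159.86
State disability insurance: $3,785.12 × 0.01 = $37.85
State unemployment insurance (employee share): $3,785.12 × 0.007 = $26.50
Legal plan premium: $150.22
(Employer's $336.44 toward legal plan premium is not withheld from the employee.)
Total deductions = $369.81 + $84.89 + $67.94 + $159.86 + $37.85 + $26.50 + $150.22 = $897.07
Net pay = $3,785.12 − $897.07 = $2,888.05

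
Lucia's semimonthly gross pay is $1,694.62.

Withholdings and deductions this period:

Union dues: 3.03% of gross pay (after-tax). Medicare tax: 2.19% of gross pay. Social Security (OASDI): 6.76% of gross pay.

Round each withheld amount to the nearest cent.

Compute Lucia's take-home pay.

$1,491.60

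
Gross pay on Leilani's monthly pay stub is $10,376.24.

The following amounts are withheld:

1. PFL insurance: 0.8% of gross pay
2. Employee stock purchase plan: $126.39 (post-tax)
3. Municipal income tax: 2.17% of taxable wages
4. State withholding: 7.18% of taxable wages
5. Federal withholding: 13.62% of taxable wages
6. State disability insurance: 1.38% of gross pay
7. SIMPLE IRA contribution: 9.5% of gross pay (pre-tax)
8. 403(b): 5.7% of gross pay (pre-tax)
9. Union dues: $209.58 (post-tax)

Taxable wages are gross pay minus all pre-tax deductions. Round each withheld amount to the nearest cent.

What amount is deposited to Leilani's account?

$6,215.74

SIMPLE IRA contribution: $10,376.24 × 0.095 = $985.74
403(b): $10,376.24 × 0.057 = $591.45
Pre-tax total = $985.74 + $591.45 = $1,577.19
Taxable wages = $10,376.24 − $1,577.19 = $8,799.05
Federal withholding: $8,799.05 × 0.1362 = $1,198.43
State withholding: $8,799.05 × 0.0718 = $631.77
Municipal income tax: $8,799.05 × 0.0217 = $190.94
State disability insurance: $10,376.24 × 0.0138 = $143.19
PFL insurance: $10,376.24 × 0.008 = $83.01
Union dues: $209.58
Employee stock purchase plan: $126.39
Total deductions = $985.74 + $591.45 + $1,198.43 + $631.77 + $190.94 + $143.19 + $83.01 + $209.58 + $126.39 = $4,160.50
Net pay = $10,376.24 − $4,160.50 = $6,215.74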